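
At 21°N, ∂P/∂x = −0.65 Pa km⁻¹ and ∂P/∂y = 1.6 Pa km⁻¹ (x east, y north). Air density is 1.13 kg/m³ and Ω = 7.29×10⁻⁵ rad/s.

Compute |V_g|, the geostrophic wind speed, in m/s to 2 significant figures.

Coriolis parameter at 21°N:
f = 2Ω sin φ = 2 × 7.29×10⁻⁵ × sin 21° = 5.23×10⁻⁵ s⁻¹
Component geostrophic relations (x east, y north):
u_g = −(1/(fρ)) ∂P/∂y,  v_g = (1/(fρ)) ∂P/∂x
u_g = −(1.6×10⁻³)/(5.23×10⁻⁵ × 1.13) = −27.1 m/s;  v_g = (−0.65×10⁻³)/(5.23×10⁻⁵ × 1.13) = −11.0 m/s
|V_g| = √(u_g² + v_g²) = 29.2 m/s

29 m/s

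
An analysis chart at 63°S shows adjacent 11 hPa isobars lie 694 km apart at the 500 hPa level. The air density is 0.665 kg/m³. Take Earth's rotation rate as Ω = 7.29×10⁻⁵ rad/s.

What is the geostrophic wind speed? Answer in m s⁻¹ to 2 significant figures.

18 m s⁻¹

Coriolis parameter at 63°S:
f = 2Ω sin φ = 2 × 7.29×10⁻⁵ × sin 63° = 1.30×10⁻⁴ s⁻¹
Pressure gradient: |∂P/∂n| = 1100 Pa / 694000 m = 1.59×10⁻³ Pa/m
Geostrophic balance (pressure-gradient force = Coriolis force):
V_g = (1/(fρ)) |∂P/∂n| = 1.59×10⁻³ / (1.30×10⁻⁴ × 0.665) = 18.3 m/s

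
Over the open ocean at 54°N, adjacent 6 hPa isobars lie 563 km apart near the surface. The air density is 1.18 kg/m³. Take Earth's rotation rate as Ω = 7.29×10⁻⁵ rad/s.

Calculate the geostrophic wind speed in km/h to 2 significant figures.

Coriolis parameter at 54°N:
f = 2Ω sin φ = 2 × 7.29×10⁻⁵ × sin 54° = 1.18×10⁻⁴ s⁻¹
Pressure gradient: |∂P/∂n| = 600 Pa / 563000 m = 1.07×10⁻³ Pa/m
Geostrophic balance (pressure-gradient force = Coriolis force):
V_g = (1/(fρ)) |∂P/∂n| = 1.07×10⁻³ / (1.18×10⁻⁴ × 1.18) = 7.66 m/s
Converting: 7.66 m/s × 3.6 = 28 km/h

28 km/h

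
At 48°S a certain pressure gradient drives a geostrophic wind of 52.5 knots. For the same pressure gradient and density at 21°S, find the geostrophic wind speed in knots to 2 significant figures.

110 knots

With the same pressure gradient and density, V_g ∝ 1/f ∝ 1/sin φ.
V₂ = V₁ · sin φ₁ / sin φ₂ = 52.5 × sin 48° / sin 21°
V₂ = 52.5 × 0.7431/0.3584 = 110 knots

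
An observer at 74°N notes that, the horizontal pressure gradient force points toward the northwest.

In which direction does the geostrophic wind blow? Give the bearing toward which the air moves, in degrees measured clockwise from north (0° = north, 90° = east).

045°

The pressure-gradient force points toward the northwest (bearing 315°).
Geostrophic balance: in the Northern Hemisphere the Coriolis force deflects motion to the right, so the geostrophic wind blows 90° to the right of the pressure-gradient force (low pressure on the left).
Rotating 315° by 90° clockwise gives 045° — the wind blows toward the northeast.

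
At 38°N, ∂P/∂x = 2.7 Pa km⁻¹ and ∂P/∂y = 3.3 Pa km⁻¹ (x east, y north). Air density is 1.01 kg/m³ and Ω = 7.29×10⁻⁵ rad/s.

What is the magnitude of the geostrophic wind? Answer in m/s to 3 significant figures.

47.0 m/s

Coriolis parameter at 38°N:
f = 2Ω sin φ = 2 × 7.29×10⁻⁵ × sin 38° = 8.98×10⁻⁵ s⁻¹
Component geostrophic relations (x east, y north):
u_g = −(1/(fρ)) ∂P/∂y,  v_g = (1/(fρ)) ∂P/∂x
u_g = −(3.3×10⁻³)/(8.98×10⁻⁵ × 1.01) = −36.4 m/s;  v_g = (2.7×10⁻³)/(8.98×10⁻⁵ × 1.01) = 29.8 m/s
|V_g| = √(u_g² + v_g²) = 47.0 m/s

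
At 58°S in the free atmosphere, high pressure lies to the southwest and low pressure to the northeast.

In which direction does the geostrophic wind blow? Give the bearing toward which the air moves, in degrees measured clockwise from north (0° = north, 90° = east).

315°

The pressure-gradient force points toward the northeast (bearing 045°).
Geostrophic balance: in the Southern Hemisphere the Coriolis force deflects motion to the left, so the geostrophic wind blows 90° to the left of the pressure-gradient force (low pressure on the right).
Rotating 045° by 90° counterclockwise gives 315° — the wind blows toward the northwest.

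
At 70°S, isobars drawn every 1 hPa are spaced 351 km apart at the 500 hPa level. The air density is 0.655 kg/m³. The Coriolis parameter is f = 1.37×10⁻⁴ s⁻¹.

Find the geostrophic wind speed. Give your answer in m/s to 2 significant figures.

Pressure gradient: |∂P/∂n| = 100 Pa / 351000 m = 2.85×10⁻⁴ Pa/m
Geostrophic balance (pressure-gradient force = Coriolis force):
V_g = (1/(fρ)) |∂P/∂n| = 2.85×10⁻⁴ / (1.37×10⁻⁴ × 0.655) = 3.17 m/s

3.2 m/s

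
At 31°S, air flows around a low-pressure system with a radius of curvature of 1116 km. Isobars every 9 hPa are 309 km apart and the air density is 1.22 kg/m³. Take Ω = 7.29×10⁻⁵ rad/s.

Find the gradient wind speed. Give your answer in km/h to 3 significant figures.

88.5 km/h

Coriolis parameter at 31°S:
f = 2Ω sin φ = 2 × 7.29×10⁻⁵ × sin 31° = 7.51×10⁻⁵ s⁻¹
Pressure gradient: |∂P/∂n| = 900 Pa / 309000 m = 2.91×10⁻³ Pa/m
Geostrophic speed: V_g = |∂P/∂n|/(fρ) = 2.91×10⁻³/(7.51×10⁻⁵ × 1.22) = 31.8 m/s
Around a low, centrifugal force acts outward with Coriolis, so pressure-gradient force balances both:
(1/ρ)|∂P/∂n| = fV + V²/R  →  V² + fR·V − fR·V_g = 0
With fR = 7.51×10⁻⁵ × 1116×10³ m = 83.8 m/s:
V = [−fR + √((fR)² + 4 fR V_g)]/2 = [−83.8 + √(83.8² + 4×83.8×31.8)]/2 = 24.6 m/s
Subgeostrophic (V < V_g = 31.8 m/s), as expected around a low.
Converting: 24.6 m/s × 3.6 = 88.5 km/h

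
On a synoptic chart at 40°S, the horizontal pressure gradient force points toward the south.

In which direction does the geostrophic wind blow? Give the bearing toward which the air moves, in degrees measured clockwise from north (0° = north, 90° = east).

090°

The pressure-gradient force points toward the south (bearing 180°).
Geostrophic balance: in the Southern Hemisphere the Coriolis force deflects motion to the left, so the geostrophic wind blows 90° to the left of the pressure-gradient force (low pressure on the right).
Rotating 180° by 90° counterclockwise gives 090° — the wind blows toward the east.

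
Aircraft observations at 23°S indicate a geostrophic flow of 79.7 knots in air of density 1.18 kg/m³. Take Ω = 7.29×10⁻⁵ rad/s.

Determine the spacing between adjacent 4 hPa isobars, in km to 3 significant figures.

Coriolis parameter at 23°S:
f = 2Ω sin φ = 2 × 7.29×10⁻⁵ × sin 23° = 5.70×10⁻⁵ s⁻¹
Wind speed in SI: 79.7 knots = 41.0 m/s
Geostrophic balance rearranged: |∂P/∂n| = f ρ V_g
|∂P/∂n| = 5.70×10⁻⁵ × 1.18 × 41.0 = 2.76×10⁻³ Pa/m
Isobar spacing: Δn = ΔP/|∂P/∂n| = 400 Pa / 2.76×10⁻³ Pa/m = 145126 m ≈ 145 km

145 km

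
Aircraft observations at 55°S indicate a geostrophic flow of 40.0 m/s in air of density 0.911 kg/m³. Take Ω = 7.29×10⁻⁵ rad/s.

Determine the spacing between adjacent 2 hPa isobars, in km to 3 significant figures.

Coriolis parameter at 55°S:
f = 2Ω sin φ = 2 × 7.29×10⁻⁵ × sin 55° = 1.19×10⁻⁴ s⁻¹
Geostrophic balance rearranged: |∂P/∂n| = f ρ V_g
|∂P/∂n| = 1.19×10⁻⁴ × 0.911 × 40.0 = 4.35×10⁻³ Pa/m
Isobar spacing: Δn = ΔP/|∂P/∂n| = 200 Pa / 4.35×10⁻³ Pa/m = 45955 m ≈ 46.0 km

46.0 km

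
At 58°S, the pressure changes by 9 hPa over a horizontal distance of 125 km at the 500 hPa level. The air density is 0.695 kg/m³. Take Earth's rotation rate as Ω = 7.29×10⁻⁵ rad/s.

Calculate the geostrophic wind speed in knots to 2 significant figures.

Coriolis parameter at 58°S:
f = 2Ω sin φ = 2 × 7.29×10⁻⁵ × sin 58° = 1.24×10⁻⁴ s⁻¹
Pressure gradient: |∂P/∂n| = 900 Pa / 125000 m = 7.20×10⁻³ Pa/m
Geostrophic balance (pressure-gradient force = Coriolis force):
V_g = (1/(fρ)) |∂P/∂n| = 7.20×10⁻³ / (1.24×10⁻⁴ × 0.695) = 83.8 m/s
Converting: 83.8 m/s × 1.944 = 160 knots

160 knots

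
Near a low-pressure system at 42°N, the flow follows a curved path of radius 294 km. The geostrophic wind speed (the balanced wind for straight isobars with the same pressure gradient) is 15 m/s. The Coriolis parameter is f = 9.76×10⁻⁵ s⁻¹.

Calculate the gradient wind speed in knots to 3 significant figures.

21.1 knots

Around a low, centrifugal force acts outward with Coriolis, so pressure-gradient force balances both:
(1/ρ)|∂P/∂n| = fV + V²/R  →  V² + fR·V − fR·V_g = 0
With fR = 9.76×10⁻⁵ × 294×10³ m = 28.7 m/s:
V = [−fR + √((fR)² + 4 fR V_g)]/2 = [−28.7 + √(28.7² + 4×28.7×15)]/2 = 10.9 m/s
Subgeostrophic (V < V_g = 15 m/s), as expected around a low.
Converting: 10.9 m/s × 1.944 = 21.1 knots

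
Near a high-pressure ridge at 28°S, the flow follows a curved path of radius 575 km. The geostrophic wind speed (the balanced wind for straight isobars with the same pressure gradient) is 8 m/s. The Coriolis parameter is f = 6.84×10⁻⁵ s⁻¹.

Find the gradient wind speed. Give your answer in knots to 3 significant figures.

21.7 knots

Around a high, pressure-gradient force acts outward with centrifugal, so Coriolis balances both:
fV = (1/ρ)|∂P/∂n| + V²/R  →  V² − fR·V + fR·V_g = 0
With fR = 6.84×10⁻⁵ × 575×10³ m = 39.3 m/s:
V = [fR − √((fR)² − 4 fR V_g)]/2 = [39.3 − √(39.3² − 4×39.3×8)]/2 = 11.2 m/s
Supergeostrophic (V > V_g = 8 m/s), as expected around a high.
Converting: 11.2 m/s × 1.944 = 21.7 knots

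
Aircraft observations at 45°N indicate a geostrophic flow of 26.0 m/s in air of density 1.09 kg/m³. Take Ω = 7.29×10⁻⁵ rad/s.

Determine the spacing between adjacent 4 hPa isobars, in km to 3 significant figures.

Coriolis parameter at 45°N:
f = 2Ω sin φ = 2 × 7.29×10⁻⁵ × sin 45° = 1.03×10⁻⁴ s⁻¹
Geostrophic balance rearranged: |∂P/∂n| = f ρ V_g
|∂P/∂n| = 1.03×10⁻⁴ × 1.09 × 26.0 = 2.92×10⁻³ Pa/m
Isobar spacing: Δn = ΔP/|∂P/∂n| = 400 Pa / 2.92×10⁻³ Pa/m = 136904 m ≈ 137 km

137 km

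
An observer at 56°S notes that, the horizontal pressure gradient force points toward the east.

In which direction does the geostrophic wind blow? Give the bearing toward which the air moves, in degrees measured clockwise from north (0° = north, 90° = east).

The pressure-gradient force points toward the east (bearing 090°).
Geostrophic balance: in the Southern Hemisphere the Coriolis force deflects motion to the left, so the geostrophic wind blows 90° to the left of the pressure-gradient force (low pressure on the right).
Rotating 090° by 90° counterclockwise gives 000° — the wind blows toward the north.

000°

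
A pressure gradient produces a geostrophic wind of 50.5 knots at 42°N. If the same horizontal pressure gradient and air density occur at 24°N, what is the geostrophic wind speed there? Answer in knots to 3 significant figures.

With the same pressure gradient and density, V_g ∝ 1/f ∝ 1/sin φ.
V₂ = V₁ · sin φ₁ / sin φ₂ = 50.5 × sin 42° / sin 24°
V₂ = 50.5 × 0.6691/0.4067 = 83.1 knots

83.1 knots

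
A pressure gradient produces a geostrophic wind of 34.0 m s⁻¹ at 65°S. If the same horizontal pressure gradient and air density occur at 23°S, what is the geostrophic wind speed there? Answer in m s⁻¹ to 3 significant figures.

With the same pressure gradient and density, V_g ∝ 1/f ∝ 1/sin φ.
V₂ = V₁ · sin φ₁ / sin φ₂ = 34.0 × sin 65° / sin 23°
V₂ = 34.0 × 0.9063/0.3907 = 78.9 m s⁻¹

78.9 m s⁻¹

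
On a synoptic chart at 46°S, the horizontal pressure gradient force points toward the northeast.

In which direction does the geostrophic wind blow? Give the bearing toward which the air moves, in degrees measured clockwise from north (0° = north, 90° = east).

315°

The pressure-gradient force points toward the northeast (bearing 045°).
Geostrophic balance: in the Southern Hemisphere the Coriolis force deflects motion to the left, so the geostrophic wind blows 90° to the left of the pressure-gradient force (low pressure on the right).
Rotating 045° by 90° counterclockwise gives 315° — the wind blows toward the northwest.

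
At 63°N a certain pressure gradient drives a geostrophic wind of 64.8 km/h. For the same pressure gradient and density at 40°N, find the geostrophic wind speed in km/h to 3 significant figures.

With the same pressure gradient and density, V_g ∝ 1/f ∝ 1/sin φ.
V₂ = V₁ · sin φ₁ / sin φ₂ = 64.8 × sin 63° / sin 40°
V₂ = 64.8 × 0.8910/0.6428 = 89.8 km/h

89.8 km/h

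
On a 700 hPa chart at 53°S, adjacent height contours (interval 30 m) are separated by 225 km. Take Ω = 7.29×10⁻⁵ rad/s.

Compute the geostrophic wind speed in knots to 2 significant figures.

Coriolis parameter at 53°S:
f = 2Ω sin φ = 2 × 7.29×10⁻⁵ × sin 53° = 1.16×10⁻⁴ s⁻¹
Height gradient: |∂Z/∂n| = 30 m / 225000 m = 1.33×10⁻⁴
On a pressure surface, geostrophic balance gives V_g = (g/f)|∂Z/∂n|:
V_g = 9.81 × 1.33×10⁻⁴ / 1.16×10⁻⁴ = 11.2 m/s
Converting: 11.2 m/s × 1.944 = 22 knots

22 knots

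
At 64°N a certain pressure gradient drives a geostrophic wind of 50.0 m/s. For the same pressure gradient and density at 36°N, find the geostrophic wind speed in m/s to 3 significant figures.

76.5 m/s

With the same pressure gradient and density, V_g ∝ 1/f ∝ 1/sin φ.
V₂ = V₁ · sin φ₁ / sin φ₂ = 50.0 × sin 64° / sin 36°
V₂ = 50.0 × 0.8988/0.5878 = 76.5 m/s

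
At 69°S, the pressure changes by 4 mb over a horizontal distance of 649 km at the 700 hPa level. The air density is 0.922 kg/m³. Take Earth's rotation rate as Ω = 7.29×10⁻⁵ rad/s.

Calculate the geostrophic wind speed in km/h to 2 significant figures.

18 km/h

Coriolis parameter at 69°S:
f = 2Ω sin φ = 2 × 7.29×10⁻⁵ × sin 69° = 1.36×10⁻⁴ s⁻¹
Pressure gradient: |∂P/∂n| = 400 Pa / 649000 m = 6.16×10⁻⁴ Pa/m
Geostrophic balance (pressure-gradient force = Coriolis force):
V_g = (1/(fρ)) |∂P/∂n| = 6.16×10⁻⁴ / (1.36×10⁻⁴ × 0.922) = 4.91 m/s
Converting: 4.91 m/s × 3.6 = 18 km/h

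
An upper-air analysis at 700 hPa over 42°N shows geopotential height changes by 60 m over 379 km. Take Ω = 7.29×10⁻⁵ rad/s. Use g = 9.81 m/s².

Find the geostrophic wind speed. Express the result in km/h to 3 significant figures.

57.3 km/h

Coriolis parameter at 42°N:
f = 2Ω sin φ = 2 × 7.29×10⁻⁵ × sin 42° = 9.76×10⁻⁵ s⁻¹
Height gradient: |∂Z/∂n| = 60 m / 379000 m = 1.58×10⁻⁴
On a pressure surface, geostrophic balance gives V_g = (g/f)|∂Z/∂n|:
V_g = 9.81 × 1.58×10⁻⁴ / 9.76×10⁻⁵ = 15.9 m/s
Converting: 15.9 m/s × 3.6 = 57.3 km/h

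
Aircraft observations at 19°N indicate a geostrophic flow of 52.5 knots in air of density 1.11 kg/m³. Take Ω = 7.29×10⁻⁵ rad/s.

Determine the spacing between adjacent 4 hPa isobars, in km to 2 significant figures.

Coriolis parameter at 19°N:
f = 2Ω sin φ = 2 × 7.29×10⁻⁵ × sin 19° = 4.75×10⁻⁵ s⁻¹
Wind speed in SI: 52.5 knots = 27.0 m/s
Geostrophic balance rearranged: |∂P/∂n| = f ρ V_g
|∂P/∂n| = 4.75×10⁻⁵ × 1.11 × 27.0 = 1.42×10⁻³ Pa/m
Isobar spacing: Δn = ΔP/|∂P/∂n| = 400 Pa / 1.42×10⁻³ Pa/m = 281087 m ≈ 280 km

280 km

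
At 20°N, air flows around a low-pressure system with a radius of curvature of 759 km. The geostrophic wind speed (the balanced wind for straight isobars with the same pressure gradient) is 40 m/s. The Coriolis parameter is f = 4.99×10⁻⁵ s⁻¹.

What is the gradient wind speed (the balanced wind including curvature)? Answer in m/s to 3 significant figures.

24.3 m/s

Around a low, centrifugal force acts outward with Coriolis, so pressure-gradient force balances both:
(1/ρ)|∂P/∂n| = fV + V²/R  →  V² + fR·V − fR·V_g = 0
With fR = 4.99×10⁻⁵ × 759×10³ m = 37.9 m/s:
V = [−fR + √((fR)² + 4 fR V_g)]/2 = [−37.9 + √(37.9² + 4×37.9×40)]/2 = 24.3 m/s
Subgeostrophic (V < V_g = 40 m/s), as expected around a low.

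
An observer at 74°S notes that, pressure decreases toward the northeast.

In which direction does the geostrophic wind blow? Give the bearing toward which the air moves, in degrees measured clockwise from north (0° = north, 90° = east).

The pressure-gradient force points toward the northeast (bearing 045°).
Geostrophic balance: in the Southern Hemisphere the Coriolis force deflects motion to the left, so the geostrophic wind blows 90° to the left of the pressure-gradient force (low pressure on the right).
Rotating 045° by 90° counterclockwise gives 315° — the wind blows toward the northwest.

315°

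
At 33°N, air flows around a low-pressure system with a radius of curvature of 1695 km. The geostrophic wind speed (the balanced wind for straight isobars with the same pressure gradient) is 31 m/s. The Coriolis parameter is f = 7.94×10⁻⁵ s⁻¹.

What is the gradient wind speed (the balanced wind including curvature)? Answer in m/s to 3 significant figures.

26.0 m/s

Around a low, centrifugal force acts outward with Coriolis, so pressure-gradient force balances both:
(1/ρ)|∂P/∂n| = fV + V²/R  →  V² + fR·V − fR·V_g = 0
With fR = 7.94×10⁻⁵ × 1695×10³ m = 135 m/s:
V = [−fR + √((fR)² + 4 fR V_g)]/2 = [−135 + √(135² + 4×135×31)]/2 = 26 m/s
Subgeostrophic (V < V_g = 31 m/s), as expected around a low.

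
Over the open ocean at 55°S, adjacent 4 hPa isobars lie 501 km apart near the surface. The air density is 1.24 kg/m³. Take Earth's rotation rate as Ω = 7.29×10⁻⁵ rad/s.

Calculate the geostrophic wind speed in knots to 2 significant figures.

10 knots

Coriolis parameter at 55°S:
f = 2Ω sin φ = 2 × 7.29×10⁻⁵ × sin 55° = 1.19×10⁻⁴ s⁻¹
Pressure gradient: |∂P/∂n| = 400 Pa / 501000 m = 7.98×10⁻⁴ Pa/m
Geostrophic balance (pressure-gradient force = Coriolis force):
V_g = (1/(fρ)) |∂P/∂n| = 7.98×10⁻⁴ / (1.19×10⁻⁴ × 1.24) = 5.39 m/s
Converting: 5.39 m/s × 1.944 = 10 knots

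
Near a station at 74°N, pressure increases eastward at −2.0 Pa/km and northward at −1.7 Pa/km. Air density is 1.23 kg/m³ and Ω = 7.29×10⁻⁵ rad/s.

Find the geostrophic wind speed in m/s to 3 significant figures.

Coriolis parameter at 74°N:
f = 2Ω sin φ = 2 × 7.29×10⁻⁵ × sin 74° = 1.40×10⁻⁴ s⁻¹
Component geostrophic relations (x east, y north):
u_g = −(1/(fρ)) ∂P/∂y,  v_g = (1/(fρ)) ∂P/∂x
u_g = −(−1.7×10⁻³)/(1.40×10⁻⁴ × 1.23) = 9.86 m/s;  v_g = (−2.0×10⁻³)/(1.40×10⁻⁴ × 1.23) = −11.6 m/s
|V_g| = √(u_g² + v_g²) = 15.2 m/s

15.2 m/s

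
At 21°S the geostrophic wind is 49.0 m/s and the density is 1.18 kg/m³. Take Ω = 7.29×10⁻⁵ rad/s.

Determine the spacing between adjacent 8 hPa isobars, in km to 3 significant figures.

Coriolis parameter at 21°S:
f = 2Ω sin φ = 2 × 7.29×10⁻⁵ × sin 21° = 5.23×10⁻⁵ s⁻¹
Geostrophic balance rearranged: |∂P/∂n| = f ρ V_g
|∂P/∂n| = 5.23×10⁻⁵ × 1.18 × 49.0 = 3.02×10⁻³ Pa/m
Isobar spacing: Δn = ΔP/|∂P/∂n| = 800 Pa / 3.02×10⁻³ Pa/m = 264804 m ≈ 265 km

265 km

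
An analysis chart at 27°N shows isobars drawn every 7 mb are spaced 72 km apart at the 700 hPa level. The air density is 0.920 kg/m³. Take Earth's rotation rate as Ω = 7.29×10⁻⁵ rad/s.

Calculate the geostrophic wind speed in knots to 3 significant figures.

Coriolis parameter at 27°N:
f = 2Ω sin φ = 2 × 7.29×10⁻⁵ × sin 27° = 6.62×10⁻⁵ s⁻¹
Pressure gradient: |∂P/∂n| = 700 Pa / 72000 m = 9.72×10⁻³ Pa/m
Geostrophic balance (pressure-gradient force = Coriolis force):
V_g = (1/(fρ)) |∂P/∂n| = 9.72×10⁻³ / (6.62×10⁻⁵ × 0.920) = 160 m/s
Converting: 160 m/s × 1.944 = 310 knots

310 knots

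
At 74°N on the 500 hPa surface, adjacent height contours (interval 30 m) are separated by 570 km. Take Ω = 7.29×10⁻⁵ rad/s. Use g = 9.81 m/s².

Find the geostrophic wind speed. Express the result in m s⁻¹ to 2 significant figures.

Coriolis parameter at 74°N:
f = 2Ω sin φ = 2 × 7.29×10⁻⁵ × sin 74° = 1.40×10⁻⁴ s⁻¹
Height gradient: |∂Z/∂n| = 30 m / 570000 m = 5.26×10⁻⁵
On a pressure surface, geostrophic balance gives V_g = (g/f)|∂Z/∂n|:
V_g = 9.81 × 5.26×10⁻⁵ / 1.40×10⁻⁴ = 3.68 m/s

3.7 m s⁻¹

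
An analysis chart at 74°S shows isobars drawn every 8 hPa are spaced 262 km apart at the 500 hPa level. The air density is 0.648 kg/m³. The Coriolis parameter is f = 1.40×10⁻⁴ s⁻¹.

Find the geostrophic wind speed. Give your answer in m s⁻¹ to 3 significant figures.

33.7 m s⁻¹

Pressure gradient: |∂P/∂n| = 800 Pa / 262000 m = 3.05×10⁻³ Pa/m
Geostrophic balance (pressure-gradient force = Coriolis force):
V_g = (1/(fρ)) |∂P/∂n| = 3.05×10⁻³ / (1.40×10⁻⁴ × 0.648) = 33.7 m/s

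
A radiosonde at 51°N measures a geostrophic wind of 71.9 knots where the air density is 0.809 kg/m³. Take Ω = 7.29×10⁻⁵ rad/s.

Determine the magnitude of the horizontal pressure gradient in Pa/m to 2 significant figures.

3.4×10⁻³ Pa/m

Coriolis parameter at 51°N:
f = 2Ω sin φ = 2 × 7.29×10⁻⁵ × sin 51° = 1.13×10⁻⁴ s⁻¹
Wind speed in SI: 71.9 knots = 37.0 m/s
Geostrophic balance rearranged: |∂P/∂n| = f ρ V_g
|∂P/∂n| = 1.13×10⁻⁴ × 0.809 × 37.0 = 3.39×10⁻³ Pa/m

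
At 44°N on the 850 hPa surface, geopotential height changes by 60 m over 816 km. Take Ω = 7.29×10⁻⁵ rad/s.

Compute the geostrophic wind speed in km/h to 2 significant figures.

26 km/h

Coriolis parameter at 44°N:
f = 2Ω sin φ = 2 × 7.29×10⁻⁵ × sin 44° = 1.01×10⁻⁴ s⁻¹
Height gradient: |∂Z/∂n| = 60 m / 816000 m = 7.35×10⁻⁵
On a pressure surface, geostrophic balance gives V_g = (g/f)|∂Z/∂n|:
V_g = 9.81 × 7.35×10⁻⁵ / 1.01×10⁻⁴ = 7.12 m/s
Converting: 7.12 m/s × 3.6 = 26 km/h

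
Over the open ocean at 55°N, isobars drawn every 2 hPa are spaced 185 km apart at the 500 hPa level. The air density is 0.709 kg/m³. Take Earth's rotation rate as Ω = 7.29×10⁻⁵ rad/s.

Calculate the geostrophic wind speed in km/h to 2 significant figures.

Coriolis parameter at 55°N:
f = 2Ω sin φ = 2 × 7.29×10⁻⁵ × sin 55° = 1.19×10⁻⁴ s⁻¹
Pressure gradient: |∂P/∂n| = 200 Pa / 185000 m = 1.08×10⁻³ Pa/m
Geostrophic balance (pressure-gradient force = Coriolis force):
V_g = (1/(fρ)) |∂P/∂n| = 1.08×10⁻³ / (1.19×10⁻⁴ × 0.709) = 12.8 m/s
Converting: 12.8 m/s × 3.6 = 46 km/h

46 km/h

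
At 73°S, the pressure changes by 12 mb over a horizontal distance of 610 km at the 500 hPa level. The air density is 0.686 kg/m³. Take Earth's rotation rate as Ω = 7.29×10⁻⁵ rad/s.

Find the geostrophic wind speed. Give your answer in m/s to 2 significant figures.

21 m/s

Coriolis parameter at 73°S:
f = 2Ω sin φ = 2 × 7.29×10⁻⁵ × sin 73° = 1.39×10⁻⁴ s⁻¹
Pressure gradient: |∂P/∂n| = 1200 Pa / 610000 m = 1.97×10⁻³ Pa/m
Geostrophic balance (pressure-gradient force = Coriolis force):
V_g = (1/(fρ)) |∂P/∂n| = 1.97×10⁻³ / (1.39×10⁻⁴ × 0.686) = 20.6 m/s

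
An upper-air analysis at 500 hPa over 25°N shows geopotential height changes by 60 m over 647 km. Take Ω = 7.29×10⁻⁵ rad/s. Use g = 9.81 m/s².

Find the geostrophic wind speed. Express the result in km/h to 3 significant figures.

53.2 km/h

Coriolis parameter at 25°N:
f = 2Ω sin φ = 2 × 7.29×10⁻⁵ × sin 25° = 6.16×10⁻⁵ s⁻¹
Height gradient: |∂Z/∂n| = 60 m / 647000 m = 9.27×10⁻⁵
On a pressure surface, geostrophic balance gives V_g = (g/f)|∂Z/∂n|:
V_g = 9.81 × 9.27×10⁻⁵ / 6.16×10⁻⁵ = 14.8 m/s
Converting: 14.8 m/s × 3.6 = 53.2 km/h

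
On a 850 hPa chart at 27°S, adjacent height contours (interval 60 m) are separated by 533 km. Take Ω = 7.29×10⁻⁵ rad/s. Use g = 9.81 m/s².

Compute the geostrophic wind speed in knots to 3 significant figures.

32.4 knots

Coriolis parameter at 27°S:
f = 2Ω sin φ = 2 × 7.29×10⁻⁵ × sin 27° = 6.62×10⁻⁵ s⁻¹
Height gradient: |∂Z/∂n| = 60 m / 533000 m = 1.13×10⁻⁴
On a pressure surface, geostrophic balance gives V_g = (g/f)|∂Z/∂n|:
V_g = 9.81 × 1.13×10⁻⁴ / 6.62×10⁻⁵ = 16.7 m/s
Converting: 16.7 m/s × 1.944 = 32.4 knots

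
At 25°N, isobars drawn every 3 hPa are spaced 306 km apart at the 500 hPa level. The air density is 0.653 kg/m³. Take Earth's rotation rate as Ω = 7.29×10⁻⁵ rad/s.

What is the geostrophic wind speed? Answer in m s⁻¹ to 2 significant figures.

24 m s⁻¹

Coriolis parameter at 25°N:
f = 2Ω sin φ = 2 × 7.29×10⁻⁵ × sin 25° = 6.16×10⁻⁵ s⁻¹
Pressure gradient: |∂P/∂n| = 300 Pa / 306000 m = 9.80×10⁻⁴ Pa/m
Geostrophic balance (pressure-gradient force = Coriolis force):
V_g = (1/(fρ)) |∂P/∂n| = 9.80×10⁻⁴ / (6.16×10⁻⁵ × 0.653) = 24.4 m/s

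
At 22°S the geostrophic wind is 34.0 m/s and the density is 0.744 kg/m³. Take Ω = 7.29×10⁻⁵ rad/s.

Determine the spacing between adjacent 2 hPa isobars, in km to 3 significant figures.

Coriolis parameter at 22°S:
f = 2Ω sin φ = 2 × 7.29×10⁻⁵ × sin 22° = 5.46×10⁻⁵ s⁻¹
Geostrophic balance rearranged: |∂P/∂n| = f ρ V_g
|∂P/∂n| = 5.46×10⁻⁵ × 0.744 × 34.0 = 1.38×10⁻³ Pa/m
Isobar spacing: Δn = ΔP/|∂P/∂n| = 200 Pa / 1.38×10⁻³ Pa/m = 144759 m ≈ 145 km

145 km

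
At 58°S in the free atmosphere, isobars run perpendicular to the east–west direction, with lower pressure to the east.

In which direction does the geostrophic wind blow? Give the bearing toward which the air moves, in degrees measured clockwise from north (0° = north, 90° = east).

000°

The pressure-gradient force points toward the east (bearing 090°).
Geostrophic balance: in the Southern Hemisphere the Coriolis force deflects motion to the left, so the geostrophic wind blows 90° to the left of the pressure-gradient force (low pressure on the right).
Rotating 090° by 90° counterclockwise gives 000° — the wind blows toward the north.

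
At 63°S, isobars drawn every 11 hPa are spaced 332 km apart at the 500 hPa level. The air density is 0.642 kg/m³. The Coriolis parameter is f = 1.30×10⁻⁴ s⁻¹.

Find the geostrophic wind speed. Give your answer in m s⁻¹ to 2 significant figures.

40 m s⁻¹

Pressure gradient: |∂P/∂n| = 1100 Pa / 332000 m = 3.31×10⁻³ Pa/m
Geostrophic balance (pressure-gradient force = Coriolis force):
V_g = (1/(fρ)) |∂P/∂n| = 3.31×10⁻³ / (1.30×10⁻⁴ × 0.642) = 39.7 m/s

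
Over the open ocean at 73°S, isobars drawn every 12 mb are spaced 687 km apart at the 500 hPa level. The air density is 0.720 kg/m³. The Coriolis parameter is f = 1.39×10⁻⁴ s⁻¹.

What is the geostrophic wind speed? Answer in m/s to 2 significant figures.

Pressure gradient: |∂P/∂n| = 1200 Pa / 687000 m = 1.75×10⁻³ Pa/m
Geostrophic balance (pressure-gradient force = Coriolis force):
V_g = (1/(fρ)) |∂P/∂n| = 1.75×10⁻³ / (1.39×10⁻⁴ × 0.720) = 17.5 m/s

17 m/s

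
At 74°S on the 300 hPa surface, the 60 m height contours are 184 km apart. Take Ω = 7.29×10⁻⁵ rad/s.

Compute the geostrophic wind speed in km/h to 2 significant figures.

82 km/h

Coriolis parameter at 74°S:
f = 2Ω sin φ = 2 × 7.29×10⁻⁵ × sin 74° = 1.40×10⁻⁴ s⁻¹
Height gradient: |∂Z/∂n| = 60 m / 184000 m = 3.26×10⁻⁴
On a pressure surface, geostrophic balance gives V_g = (g/f)|∂Z/∂n|:
V_g = 9.81 × 3.26×10⁻⁴ / 1.40×10⁻⁴ = 22.8 m/s
Converting: 22.8 m/s × 3.6 = 82 km/h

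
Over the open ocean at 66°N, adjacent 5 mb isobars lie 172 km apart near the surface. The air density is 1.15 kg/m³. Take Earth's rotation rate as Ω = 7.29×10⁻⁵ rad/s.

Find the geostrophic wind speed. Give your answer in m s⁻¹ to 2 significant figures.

Coriolis parameter at 66°N:
f = 2Ω sin φ = 2 × 7.29×10⁻⁵ × sin 66° = 1.33×10⁻⁴ s⁻¹
Pressure gradient: |∂P/∂n| = 500 Pa / 172000 m = 2.91×10⁻³ Pa/m
Geostrophic balance (pressure-gradient force = Coriolis force):
V_g = (1/(fρ)) |∂P/∂n| = 2.91×10⁻³ / (1.33×10⁻⁴ × 1.15) = 19.0 m/s

19 m s⁻¹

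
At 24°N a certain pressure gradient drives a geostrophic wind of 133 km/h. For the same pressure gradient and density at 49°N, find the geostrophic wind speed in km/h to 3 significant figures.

71.7 km/h

With the same pressure gradient and density, V_g ∝ 1/f ∝ 1/sin φ.
V₂ = V₁ · sin φ₁ / sin φ₂ = 133 × sin 24° / sin 49°
V₂ = 133 × 0.4067/0.7547 = 71.7 km/h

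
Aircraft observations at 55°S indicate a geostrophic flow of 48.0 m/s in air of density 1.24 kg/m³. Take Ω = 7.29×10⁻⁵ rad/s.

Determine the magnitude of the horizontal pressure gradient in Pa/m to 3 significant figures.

7.11×10⁻³ Pa/m

Coriolis parameter at 55°S:
f = 2Ω sin φ = 2 × 7.29×10⁻⁵ × sin 55° = 1.19×10⁻⁴ s⁻¹
Geostrophic balance rearranged: |∂P/∂n| = f ρ V_g
|∂P/∂n| = 1.19×10⁻⁴ × 1.24 × 48.0 = 7.11×10⁻³ Pa/m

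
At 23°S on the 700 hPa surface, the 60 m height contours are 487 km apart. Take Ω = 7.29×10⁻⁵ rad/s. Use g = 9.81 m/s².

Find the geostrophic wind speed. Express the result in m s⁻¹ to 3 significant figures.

21.2 m s⁻¹

Coriolis parameter at 23°S:
f = 2Ω sin φ = 2 × 7.29×10⁻⁵ × sin 23° = 5.70×10⁻⁵ s⁻¹
Height gradient: |∂Z/∂n| = 60 m / 487000 m = 1.23×10⁻⁴
On a pressure surface, geostrophic balance gives V_g = (g/f)|∂Z/∂n|:
V_g = 9.81 × 1.23×10⁻⁴ / 5.70×10⁻⁵ = 21.2 m/s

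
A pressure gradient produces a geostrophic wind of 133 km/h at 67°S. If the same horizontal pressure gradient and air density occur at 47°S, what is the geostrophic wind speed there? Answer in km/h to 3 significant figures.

With the same pressure gradient and density, V_g ∝ 1/f ∝ 1/sin φ.
V₂ = V₁ · sin φ₁ / sin φ₂ = 133 × sin 67° / sin 47°
V₂ = 133 × 0.9205/0.7314 = 167 km/h

167 km/h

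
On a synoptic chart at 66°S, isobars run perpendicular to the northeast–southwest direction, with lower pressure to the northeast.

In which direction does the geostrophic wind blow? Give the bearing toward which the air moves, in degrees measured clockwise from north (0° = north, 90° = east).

The pressure-gradient force points toward the northeast (bearing 045°).
Geostrophic balance: in the Southern Hemisphere the Coriolis force deflects motion to the left, so the geostrophic wind blows 90° to the left of the pressure-gradient force (low pressure on the right).
Rotating 045° by 90° counterclockwise gives 315° — the wind blows toward the northwest.

315°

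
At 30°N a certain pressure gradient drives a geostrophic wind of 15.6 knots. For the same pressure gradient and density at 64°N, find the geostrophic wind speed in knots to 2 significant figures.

8.7 knots

With the same pressure gradient and density, V_g ∝ 1/f ∝ 1/sin φ.
V₂ = V₁ · sin φ₁ / sin φ₂ = 15.6 × sin 30° / sin 64°
V₂ = 15.6 × 0.5000/0.8988 = 8.7 knots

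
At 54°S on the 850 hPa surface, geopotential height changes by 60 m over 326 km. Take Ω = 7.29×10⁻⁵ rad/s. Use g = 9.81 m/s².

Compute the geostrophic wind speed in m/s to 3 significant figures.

Coriolis parameter at 54°S:
f = 2Ω sin φ = 2 × 7.29×10⁻⁵ × sin 54° = 1.18×10⁻⁴ s⁻¹
Height gradient: |∂Z/∂n| = 60 m / 326000 m = 1.84×10⁻⁴
On a pressure surface, geostrophic balance gives V_g = (g/f)|∂Z/∂n|:
V_g = 9.81 × 1.84×10⁻⁴ / 1.18×10⁻⁴ = 15.3 m/s

15.3 m/s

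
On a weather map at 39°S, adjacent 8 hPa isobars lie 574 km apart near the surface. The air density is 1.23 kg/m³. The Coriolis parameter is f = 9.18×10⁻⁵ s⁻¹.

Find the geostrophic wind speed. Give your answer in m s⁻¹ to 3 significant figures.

12.3 m s⁻¹

Pressure gradient: |∂P/∂n| = 800 Pa / 574000 m = 1.39×10⁻³ Pa/m
Geostrophic balance (pressure-gradient force = Coriolis force):
V_g = (1/(fρ)) |∂P/∂n| = 1.39×10⁻³ / (9.18×10⁻⁵ × 1.23) = 12.3 m/s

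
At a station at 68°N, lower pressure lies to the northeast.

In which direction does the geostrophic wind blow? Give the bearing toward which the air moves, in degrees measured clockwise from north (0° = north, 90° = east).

The pressure-gradient force points toward the northeast (bearing 045°).
Geostrophic balance: in the Northern Hemisphere the Coriolis force deflects motion to the right, so the geostrophic wind blows 90° to the right of the pressure-gradient force (low pressure on the left).
Rotating 045° by 90° clockwise gives 135° — the wind blows toward the southeast.

135°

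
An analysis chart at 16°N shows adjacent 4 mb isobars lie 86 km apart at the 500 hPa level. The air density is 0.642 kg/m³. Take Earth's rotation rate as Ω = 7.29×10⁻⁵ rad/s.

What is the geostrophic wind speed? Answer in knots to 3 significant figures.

Coriolis parameter at 16°N:
f = 2Ω sin φ = 2 × 7.29×10⁻⁵ × sin 16° = 4.02×10⁻⁵ s⁻¹
Pressure gradient: |∂P/∂n| = 400 Pa / 86000 m = 4.65×10⁻³ Pa/m
Geostrophic balance (pressure-gradient force = Coriolis force):
V_g = (1/(fρ)) |∂P/∂n| = 4.65×10⁻³ / (4.02×10⁻⁵ × 0.642) = 180 m/s
Converting: 180 m/s × 1.944 = 350 knots

350 knots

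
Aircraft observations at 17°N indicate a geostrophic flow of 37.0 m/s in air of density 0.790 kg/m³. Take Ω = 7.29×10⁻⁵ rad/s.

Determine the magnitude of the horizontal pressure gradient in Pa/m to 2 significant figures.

1.2×10⁻³ Pa/m

Coriolis parameter at 17°N:
f = 2Ω sin φ = 2 × 7.29×10⁻⁵ × sin 17° = 4.26×10⁻⁵ s⁻¹
Geostrophic balance rearranged: |∂P/∂n| = f ρ V_g
|∂P/∂n| = 4.26×10⁻⁵ × 0.790 × 37.0 = 1.25×10⁻³ Pa/m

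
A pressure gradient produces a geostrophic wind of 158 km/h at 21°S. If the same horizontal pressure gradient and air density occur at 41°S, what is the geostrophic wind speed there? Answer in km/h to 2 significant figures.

86 km/h

With the same pressure gradient and density, V_g ∝ 1/f ∝ 1/sin φ.
V₂ = V₁ · sin φ₁ / sin φ₂ = 158 × sin 21° / sin 41°
V₂ = 158 × 0.3584/0.6561 = 86 km/h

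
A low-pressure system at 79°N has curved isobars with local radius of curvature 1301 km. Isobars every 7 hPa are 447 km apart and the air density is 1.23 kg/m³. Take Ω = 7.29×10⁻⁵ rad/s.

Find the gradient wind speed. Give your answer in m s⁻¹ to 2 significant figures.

Coriolis parameter at 79°N:
f = 2Ω sin φ = 2 × 7.29×10⁻⁵ × sin 79° = 1.43×10⁻⁴ s⁻¹
Pressure gradient: |∂P/∂n| = 700 Pa / 447000 m = 1.57×10⁻³ Pa/m
Geostrophic speed: V_g = |∂P/∂n|/(fρ) = 1.57×10⁻³/(1.43×10⁻⁴ × 1.23) = 8.90 m/s
Around a low, centrifugal force acts outward with Coriolis, so pressure-gradient force balances both:
(1/ρ)|∂P/∂n| = fV + V²/R  →  V² + fR·V − fR·V_g = 0
With fR = 1.43×10⁻⁴ × 1301×10³ m = 186 m/s:
V = [−fR + √((fR)² + 4 fR V_g)]/2 = [−186 + √(186² + 4×186×8.9)]/2 = 8.51 m/s
Subgeostrophic (V < V_g = 8.9 m/s), as expected around a low.

8.5 m s⁻¹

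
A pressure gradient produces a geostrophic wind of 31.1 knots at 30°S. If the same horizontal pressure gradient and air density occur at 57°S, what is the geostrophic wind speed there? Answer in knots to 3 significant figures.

With the same pressure gradient and density, V_g ∝ 1/f ∝ 1/sin φ.
V₂ = V₁ · sin φ₁ / sin φ₂ = 31.1 × sin 30° / sin 57°
V₂ = 31.1 × 0.5000/0.8387 = 18.5 knots

18.5 knots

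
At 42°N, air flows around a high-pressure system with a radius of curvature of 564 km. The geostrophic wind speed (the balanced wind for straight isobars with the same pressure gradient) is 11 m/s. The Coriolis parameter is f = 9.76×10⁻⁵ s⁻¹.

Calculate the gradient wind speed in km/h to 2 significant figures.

Around a high, pressure-gradient force acts outward with centrifugal, so Coriolis balances both:
fV = (1/ρ)|∂P/∂n| + V²/R  →  V² − fR·V + fR·V_g = 0
With fR = 9.76×10⁻⁵ × 564×10³ m = 55.0 m/s:
V = [fR − √((fR)² − 4 fR V_g)]/2 = [55.0 − √(55.0² − 4×55.0×11)]/2 = 15.2 m/s
Supergeostrophic (V > V_g = 11 m/s), as expected around a high.
Converting: 15.2 m/s × 3.6 = 55 km/h

55 km/h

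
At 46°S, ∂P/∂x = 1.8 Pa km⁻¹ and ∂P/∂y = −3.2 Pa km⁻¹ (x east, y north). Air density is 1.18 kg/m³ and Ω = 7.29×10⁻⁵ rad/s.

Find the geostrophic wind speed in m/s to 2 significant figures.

30 m/s

Coriolis parameter at 46°S:
f = 2Ω sin φ = 2 × 7.29×10⁻⁵ × sin 46° = 1.05×10⁻⁴ s⁻¹
In the Southern Hemisphere f is negative: f = −1.05×10⁻⁴ s⁻¹.
Component geostrophic relations (x east, y north):
u_g = −(1/(fρ)) ∂P/∂y,  v_g = (1/(fρ)) ∂P/∂x
u_g = −(−3.2×10⁻³)/(−1.05×10⁻⁴ × 1.18) = −25.9 m/s;  v_g = (1.8×10⁻³)/(−1.05×10⁻⁴ × 1.18) = −14.5 m/s
|V_g| = √(u_g² + v_g²) = 29.7 m/s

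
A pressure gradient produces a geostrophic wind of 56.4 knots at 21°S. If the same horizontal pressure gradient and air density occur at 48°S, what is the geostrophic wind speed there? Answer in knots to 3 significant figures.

27.2 knots

With the same pressure gradient and density, V_g ∝ 1/f ∝ 1/sin φ.
V₂ = V₁ · sin φ₁ / sin φ₂ = 56.4 × sin 21° / sin 48°
V₂ = 56.4 × 0.3584/0.7431 = 27.2 knots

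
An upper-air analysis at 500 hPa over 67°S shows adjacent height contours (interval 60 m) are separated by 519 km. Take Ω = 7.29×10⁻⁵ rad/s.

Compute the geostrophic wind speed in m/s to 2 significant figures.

8.5 m/s

Coriolis parameter at 67°S:
f = 2Ω sin φ = 2 × 7.29×10⁻⁵ × sin 67° = 1.34×10⁻⁴ s⁻¹
Height gradient: |∂Z/∂n| = 60 m / 519000 m = 1.16×10⁻⁴
On a pressure surface, geostrophic balance gives V_g = (g/f)|∂Z/∂n|:
V_g = 9.81 × 1.16×10⁻⁴ / 1.34×10⁻⁴ = 8.45 m/s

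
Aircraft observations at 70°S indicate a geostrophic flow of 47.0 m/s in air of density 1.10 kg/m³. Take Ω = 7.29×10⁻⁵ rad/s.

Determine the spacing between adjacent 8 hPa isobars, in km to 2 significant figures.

110 km

Coriolis parameter at 70°S:
f = 2Ω sin φ = 2 × 7.29×10⁻⁵ × sin 70° = 1.37×10⁻⁴ s⁻¹
Geostrophic balance rearranged: |∂P/∂n| = f ρ V_g
|∂P/∂n| = 1.37×10⁻⁴ × 1.10 × 47.0 = 7.08×10⁻³ Pa/m
Isobar spacing: Δn = ΔP/|∂P/∂n| = 800 Pa / 7.08×10⁻³ Pa/m = 112942 m ≈ 110 km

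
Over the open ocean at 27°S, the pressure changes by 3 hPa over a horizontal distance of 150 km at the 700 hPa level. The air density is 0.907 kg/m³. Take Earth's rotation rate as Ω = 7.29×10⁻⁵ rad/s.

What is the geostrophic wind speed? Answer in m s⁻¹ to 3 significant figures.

33.3 m s⁻¹

Coriolis parameter at 27°S:
f = 2Ω sin φ = 2 × 7.29×10⁻⁵ × sin 27° = 6.62×10⁻⁵ s⁻¹
Pressure gradient: |∂P/∂n| = 300 Pa / 150000 m = 2.00×10⁻³ Pa/m
Geostrophic balance (pressure-gradient force = Coriolis force):
V_g = (1/(fρ)) |∂P/∂n| = 2.00×10⁻³ / (6.62×10⁻⁵ × 0.907) = 33.3 m/s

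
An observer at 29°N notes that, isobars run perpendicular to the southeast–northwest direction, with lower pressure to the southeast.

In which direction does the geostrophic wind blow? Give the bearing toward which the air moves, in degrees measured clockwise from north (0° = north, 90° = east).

225°

The pressure-gradient force points toward the southeast (bearing 135°).
Geostrophic balance: in the Northern Hemisphere the Coriolis force deflects motion to the right, so the geostrophic wind blows 90° to the right of the pressure-gradient force (low pressure on the left).
Rotating 135° by 90° clockwise gives 225° — the wind blows toward the southwest.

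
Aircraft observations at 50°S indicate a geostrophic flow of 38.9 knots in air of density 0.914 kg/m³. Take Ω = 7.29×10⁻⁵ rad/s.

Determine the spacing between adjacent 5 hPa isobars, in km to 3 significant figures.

Coriolis parameter at 50°S:
f = 2Ω sin φ = 2 × 7.29×10⁻⁵ × sin 50° = 1.12×10⁻⁴ s⁻¹
Wind speed in SI: 38.9 knots = 20.0 m/s
Geostrophic balance rearranged: |∂P/∂n| = f ρ V_g
|∂P/∂n| = 1.12×10⁻⁴ × 0.914 × 20.0 = 2.04×10⁻³ Pa/m
Isobar spacing: Δn = ΔP/|∂P/∂n| = 500 Pa / 2.04×10⁻³ Pa/m = 244751 m ≈ 245 km

245 km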